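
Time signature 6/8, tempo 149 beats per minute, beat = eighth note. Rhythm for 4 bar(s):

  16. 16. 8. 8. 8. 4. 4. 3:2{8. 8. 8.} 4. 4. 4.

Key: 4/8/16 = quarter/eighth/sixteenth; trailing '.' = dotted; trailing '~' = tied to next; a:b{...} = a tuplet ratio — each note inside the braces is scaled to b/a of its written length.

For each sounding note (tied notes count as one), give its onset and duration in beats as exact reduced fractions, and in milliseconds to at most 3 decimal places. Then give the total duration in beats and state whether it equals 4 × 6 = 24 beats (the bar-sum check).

1) 0.0ms=0b +302.013ms=3/4b
2) 302.013ms=3/4b +302.013ms=3/4b
3) 604.027ms=3/2b +604.027ms=3/2b
4) 1208.054ms=3b +604.027ms=3/2b
5) 1812.081ms=9/2b +604.027ms=3/2b
6) 2416.107ms=6b +1208.054ms=3b
7) 3624.161ms=9b +1208.054ms=3b
8) 4832.215ms=12b +402.685ms=1b
9) 5234.899ms=13b +402.685ms=1b
10) 5637.584ms=14b +402.685ms=1b
11) 6040.268ms=15b +1208.054ms=3b
12) 7248.322ms=18b +1208.054ms=3b
13) 8456.376ms=21b +1208.054ms=3b
Σ=24b of 24 (149bpm 6/8) — PASS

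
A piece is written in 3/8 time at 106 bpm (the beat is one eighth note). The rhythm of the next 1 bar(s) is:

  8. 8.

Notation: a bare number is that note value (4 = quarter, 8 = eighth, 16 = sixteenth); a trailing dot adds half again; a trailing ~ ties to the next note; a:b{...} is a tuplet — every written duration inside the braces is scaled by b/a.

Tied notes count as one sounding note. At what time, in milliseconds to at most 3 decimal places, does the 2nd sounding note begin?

note 2 onset = 3/2b = 849.057ms

1. 0.0ms @ 0 + 849.057ms (3/2)
2. 849.057ms @ 3/2 + 849.057ms (3/2)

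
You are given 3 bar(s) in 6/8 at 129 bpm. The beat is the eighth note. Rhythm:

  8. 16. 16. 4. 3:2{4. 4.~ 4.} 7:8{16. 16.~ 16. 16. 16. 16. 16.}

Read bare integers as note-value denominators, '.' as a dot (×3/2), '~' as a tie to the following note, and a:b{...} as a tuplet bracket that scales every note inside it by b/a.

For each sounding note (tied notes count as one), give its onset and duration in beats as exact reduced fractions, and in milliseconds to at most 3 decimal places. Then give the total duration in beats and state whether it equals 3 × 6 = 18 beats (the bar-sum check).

1) 0.0ms=0b +697.674ms=3/2b
2) 697.674ms=3/2b +348.837ms=3/4b
3) 1046.512ms=9/4b +348.837ms=3/4b
4) 1395.349ms=3b +1395.349ms=3b
5) 2790.698ms=6b +930.233ms=2b
6) 3720.93ms=8b +1860.465ms=4b
7) 5581.395ms=12b +398.671ms=6/7b
8) 5980.066ms=90/7b +797.342ms=12/7b
9) 6777.409ms=102/7b +398.671ms=6/7b
10) 7176.08ms=108/7b +398.671ms=6/7b
11) 7574.751ms=114/7b +398.671ms=6/7b
12) 7973.422ms=120/7b +398.671ms=6/7b
Σ=18b of 18 (129bpm 6/8) — PASS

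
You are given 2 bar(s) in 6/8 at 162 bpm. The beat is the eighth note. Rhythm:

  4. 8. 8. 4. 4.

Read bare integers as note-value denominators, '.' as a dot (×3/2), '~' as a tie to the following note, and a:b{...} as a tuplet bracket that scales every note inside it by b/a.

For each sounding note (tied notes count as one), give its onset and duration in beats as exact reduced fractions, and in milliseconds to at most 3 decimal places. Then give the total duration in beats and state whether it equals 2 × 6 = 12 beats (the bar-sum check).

1) 0.0ms=0b +1111.111ms=3b
2) 1111.111ms=3b +555.556ms=3/2b
3) 1666.667ms=9/2b +555.556ms=3/2b
4) 2222.222ms=6b +1111.111ms=3b
5) 3333.333ms=9b +1111.111ms=3b
Σ=12b of 12 (162bpm 6/8) — PASS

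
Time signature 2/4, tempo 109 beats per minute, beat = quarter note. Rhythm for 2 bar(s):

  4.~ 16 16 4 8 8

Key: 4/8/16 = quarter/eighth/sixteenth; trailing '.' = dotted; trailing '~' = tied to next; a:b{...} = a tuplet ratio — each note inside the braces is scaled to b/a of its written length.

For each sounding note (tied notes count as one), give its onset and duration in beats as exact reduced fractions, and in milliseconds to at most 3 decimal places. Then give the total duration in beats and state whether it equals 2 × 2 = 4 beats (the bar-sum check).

1) 0.0ms=0b +963.303ms=7/4b
2) 963.303ms=7/4b +137.615ms=1/4b
3) 1100.917ms=2b +550.459ms=1b
4) 1651.376ms=3b +275.229ms=1/2b
5) 1926.606ms=7/2b +275.229ms=1/2b
Σ=4b of 4 (109bpm 2/4) — PASS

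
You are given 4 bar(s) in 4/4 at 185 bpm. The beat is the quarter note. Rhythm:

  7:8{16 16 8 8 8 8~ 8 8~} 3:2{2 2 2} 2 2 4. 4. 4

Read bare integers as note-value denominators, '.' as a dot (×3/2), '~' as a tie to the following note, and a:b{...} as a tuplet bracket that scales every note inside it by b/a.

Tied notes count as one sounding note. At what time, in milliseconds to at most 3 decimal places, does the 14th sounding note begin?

1. 0.0ms @ 0 + 92.664ms (2/7)
2. 92.664ms @ 2/7 + 92.664ms (2/7)
3. 185.328ms @ 4/7 + 185.328ms (4/7)
4. 370.656ms @ 8/7 + 185.328ms (4/7)
5. 555.985ms @ 12/7 + 185.328ms (4/7)
6. 741.313ms @ 16/7 + 370.656ms (8/7)
7. 1111.969ms @ 24/7 + 617.761ms (40/21)
8. 1729.73ms @ 16/3 + 432.432ms (4/3)
9. 2162.162ms @ 20/3 + 432.432ms (4/3)
10. 2594.595ms @ 8 + 648.649ms (2)
11. 3243.243ms @ 10 + 648.649ms (2)
12. 3891.892ms @ 12 + 486.486ms (3/2)
13. 4378.378ms @ 27/2 + 486.486ms (3/2)
14. 4864.865ms @ 15 + 324.324ms (1)

note 14 onset = 15b = 4864.865ms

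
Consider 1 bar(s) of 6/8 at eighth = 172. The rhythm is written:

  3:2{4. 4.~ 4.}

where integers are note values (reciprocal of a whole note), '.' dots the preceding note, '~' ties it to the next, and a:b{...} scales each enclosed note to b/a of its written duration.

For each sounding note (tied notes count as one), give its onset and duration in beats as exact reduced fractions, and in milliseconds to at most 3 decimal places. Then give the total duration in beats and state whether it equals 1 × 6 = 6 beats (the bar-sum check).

1) 0.0ms=0b +697.674ms=2b
2) 697.674ms=2b +1395.349ms=4b
Σ=6b of 6 (172bpm 6/8) — PASS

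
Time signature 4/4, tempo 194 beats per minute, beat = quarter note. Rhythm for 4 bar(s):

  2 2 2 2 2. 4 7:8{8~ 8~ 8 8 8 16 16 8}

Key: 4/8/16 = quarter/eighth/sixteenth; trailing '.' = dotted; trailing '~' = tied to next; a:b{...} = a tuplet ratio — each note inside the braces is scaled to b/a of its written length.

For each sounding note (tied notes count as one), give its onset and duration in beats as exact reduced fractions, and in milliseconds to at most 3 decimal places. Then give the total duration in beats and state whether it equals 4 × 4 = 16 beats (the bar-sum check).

1) 0.0ms=0b +618.557ms=2b
2) 618.557ms=2b +618.557ms=2b
3) 1237.113ms=4b +618.557ms=2b
4) 1855.67ms=6b +618.557ms=2b
5) 2474.227ms=8b +927.835ms=3b
6) 3402.062ms=11b +309.278ms=1b
7) 3711.34ms=12b +530.191ms=12/7b
8) 4241.532ms=96/7b +176.73ms=4/7b
9) 4418.262ms=100/7b +176.73ms=4/7b
10) 4594.993ms=104/7b +88.365ms=2/7b
11) 4683.358ms=106/7b +88.365ms=2/7b
12) 4771.723ms=108/7b +176.73ms=4/7b
Σ=16b of 16 (194bpm 4/4) — PASS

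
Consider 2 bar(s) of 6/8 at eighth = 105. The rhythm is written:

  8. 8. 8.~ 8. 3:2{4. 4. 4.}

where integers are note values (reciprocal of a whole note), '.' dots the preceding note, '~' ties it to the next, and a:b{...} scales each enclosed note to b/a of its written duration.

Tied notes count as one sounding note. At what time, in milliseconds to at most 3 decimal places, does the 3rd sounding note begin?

note 3 onset = 3b = 1714.286ms

1. 0.0ms @ 0 + 857.143ms (3/2)
2. 857.143ms @ 3/2 + 857.143ms (3/2)
3. 1714.286ms @ 3 + 1714.286ms (3)
4. 3428.571ms @ 6 + 1142.857ms (2)
5. 4571.429ms @ 8 + 1142.857ms (2)
6. 5714.286ms @ 10 + 1142.857ms (2)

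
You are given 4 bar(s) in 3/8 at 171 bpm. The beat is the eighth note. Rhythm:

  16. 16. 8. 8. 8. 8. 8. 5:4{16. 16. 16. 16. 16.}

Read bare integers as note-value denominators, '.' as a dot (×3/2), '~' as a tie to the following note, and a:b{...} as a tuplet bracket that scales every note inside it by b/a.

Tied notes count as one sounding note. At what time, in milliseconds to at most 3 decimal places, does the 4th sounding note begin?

note 4 onset = 3b = 1052.632ms

1. 0.0ms @ 0 + 263.158ms (3/4)
2. 263.158ms @ 3/4 + 263.158ms (3/4)
3. 526.316ms @ 3/2 + 526.316ms (3/2)
4. 1052.632ms @ 3 + 526.316ms (3/2)
5. 1578.947ms @ 9/2 + 526.316ms (3/2)
6. 2105.263ms @ 6 + 526.316ms (3/2)
7. 2631.579ms @ 15/2 + 526.316ms (3/2)
8. 3157.895ms @ 9 + 210.526ms (3/5)
9. 3368.421ms @ 48/5 + 210.526ms (3/5)
10. 3578.947ms @ 51/5 + 210.526ms (3/5)
11. 3789.474ms @ 54/5 + 210.526ms (3/5)
12. 4000.0ms @ 57/5 + 210.526ms (3/5)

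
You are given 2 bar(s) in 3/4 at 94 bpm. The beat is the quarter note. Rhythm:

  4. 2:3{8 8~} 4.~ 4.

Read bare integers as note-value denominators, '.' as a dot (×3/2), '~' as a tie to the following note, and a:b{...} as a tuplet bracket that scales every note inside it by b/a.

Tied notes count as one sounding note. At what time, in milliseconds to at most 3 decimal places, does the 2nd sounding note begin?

note 2 onset = 3/2b = 957.447ms

1. 0.0ms @ 0 + 957.447ms (3/2)
2. 957.447ms @ 3/2 + 478.723ms (3/4)
3. 1436.17ms @ 9/4 + 2393.617ms (15/4)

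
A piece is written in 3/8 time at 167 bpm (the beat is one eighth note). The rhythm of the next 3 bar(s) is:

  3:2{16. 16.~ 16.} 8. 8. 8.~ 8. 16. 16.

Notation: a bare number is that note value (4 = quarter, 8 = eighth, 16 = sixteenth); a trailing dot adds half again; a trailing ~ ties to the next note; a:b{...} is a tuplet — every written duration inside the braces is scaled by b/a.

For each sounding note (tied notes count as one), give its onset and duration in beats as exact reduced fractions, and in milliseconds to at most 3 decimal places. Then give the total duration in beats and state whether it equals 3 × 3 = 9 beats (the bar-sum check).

1) 0.0ms=0b +179.641ms=1/2b
2) 179.641ms=1/2b +359.281ms=1b
3) 538.922ms=3/2b +538.922ms=3/2b
4) 1077.844ms=3b +538.922ms=3/2b
5) 1616.766ms=9/2b +1077.844ms=3b
6) 2694.611ms=15/2b +269.461ms=3/4b
7) 2964.072ms=33/4b +269.461ms=3/4b
Σ=9b of 9 (167bpm 3/8) — PASS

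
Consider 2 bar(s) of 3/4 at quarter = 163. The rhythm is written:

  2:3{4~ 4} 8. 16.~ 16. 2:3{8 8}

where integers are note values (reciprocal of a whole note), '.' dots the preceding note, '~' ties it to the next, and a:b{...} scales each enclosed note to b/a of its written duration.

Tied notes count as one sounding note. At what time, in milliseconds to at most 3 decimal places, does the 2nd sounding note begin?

note 2 onset = 3b = 1104.294ms

1. 0.0ms @ 0 + 1104.294ms (3)
2. 1104.294ms @ 3 + 276.074ms (3/4)
3. 1380.368ms @ 15/4 + 276.074ms (3/4)
4. 1656.442ms @ 9/2 + 276.074ms (3/4)
5. 1932.515ms @ 21/4 + 276.074ms (3/4)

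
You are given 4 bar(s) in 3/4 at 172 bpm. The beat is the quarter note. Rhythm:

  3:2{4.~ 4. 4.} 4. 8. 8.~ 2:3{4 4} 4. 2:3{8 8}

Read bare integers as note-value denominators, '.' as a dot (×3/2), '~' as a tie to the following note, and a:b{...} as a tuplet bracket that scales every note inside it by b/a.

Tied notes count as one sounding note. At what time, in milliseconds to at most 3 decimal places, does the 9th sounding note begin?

note 9 onset = 45/4b = 3924.419ms

1. 0.0ms @ 0 + 697.674ms (2)
2. 697.674ms @ 2 + 348.837ms (1)
3. 1046.512ms @ 3 + 523.256ms (3/2)
4. 1569.767ms @ 9/2 + 261.628ms (3/4)
5. 1831.395ms @ 21/4 + 784.884ms (9/4)
6. 2616.279ms @ 15/2 + 523.256ms (3/2)
7. 3139.535ms @ 9 + 523.256ms (3/2)
8. 3662.791ms @ 21/2 + 261.628ms (3/4)
9. 3924.419ms @ 45/4 + 261.628ms (3/4)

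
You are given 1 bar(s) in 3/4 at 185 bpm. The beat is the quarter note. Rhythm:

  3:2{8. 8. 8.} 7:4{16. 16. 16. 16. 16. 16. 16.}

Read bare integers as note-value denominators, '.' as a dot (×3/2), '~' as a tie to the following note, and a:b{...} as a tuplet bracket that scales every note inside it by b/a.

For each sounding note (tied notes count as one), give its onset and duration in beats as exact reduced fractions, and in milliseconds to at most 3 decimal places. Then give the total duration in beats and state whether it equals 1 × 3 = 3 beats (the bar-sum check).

1) 0.0ms=0b +162.162ms=1/2b
2) 162.162ms=1/2b +162.162ms=1/2b
3) 324.324ms=1b +162.162ms=1/2b
4) 486.486ms=3/2b +69.498ms=3/14b
5) 555.985ms=12/7b +69.498ms=3/14b
6) 625.483ms=27/14b +69.498ms=3/14b
7) 694.981ms=15/7b +69.498ms=3/14b
8) 764.479ms=33/14b +69.498ms=3/14b
9) 833.977ms=18/7b +69.498ms=3/14b
10) 903.475ms=39/14b +69.498ms=3/14b
Σ=3b of 3 (185bpm 3/4) — PASS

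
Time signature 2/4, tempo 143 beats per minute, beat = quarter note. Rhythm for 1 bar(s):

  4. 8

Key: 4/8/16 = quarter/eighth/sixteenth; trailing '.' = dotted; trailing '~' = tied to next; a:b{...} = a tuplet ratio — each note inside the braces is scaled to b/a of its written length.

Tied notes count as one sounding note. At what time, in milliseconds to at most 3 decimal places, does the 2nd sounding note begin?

1. 0.0ms @ 0 + 629.371ms (3/2)
2. 629.371ms @ 3/2 + 209.79ms (1/2)

note 2 onset = 3/2b = 629.371ms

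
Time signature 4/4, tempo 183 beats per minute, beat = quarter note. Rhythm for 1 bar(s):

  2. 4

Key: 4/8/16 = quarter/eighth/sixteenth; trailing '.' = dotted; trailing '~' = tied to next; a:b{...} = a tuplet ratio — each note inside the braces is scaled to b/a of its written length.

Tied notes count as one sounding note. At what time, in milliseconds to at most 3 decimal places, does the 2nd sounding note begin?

note 2 onset = 3b = 983.607ms

1. 0.0ms @ 0 + 983.607ms (3)
2. 983.607ms @ 3 + 327.869ms (1)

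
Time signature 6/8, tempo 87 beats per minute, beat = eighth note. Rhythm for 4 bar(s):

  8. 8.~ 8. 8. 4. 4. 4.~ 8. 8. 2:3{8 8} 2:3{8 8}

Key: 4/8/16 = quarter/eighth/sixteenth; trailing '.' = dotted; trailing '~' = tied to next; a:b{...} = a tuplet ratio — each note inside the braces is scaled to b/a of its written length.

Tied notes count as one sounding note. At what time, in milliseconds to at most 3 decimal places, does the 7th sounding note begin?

1. 0.0ms @ 0 + 1034.483ms (3/2)
2. 1034.483ms @ 3/2 + 2068.966ms (3)
3. 3103.448ms @ 9/2 + 1034.483ms (3/2)
4. 4137.931ms @ 6 + 2068.966ms (3)
5. 6206.897ms @ 9 + 2068.966ms (3)
6. 8275.862ms @ 12 + 3103.448ms (9/2)
7. 11379.31ms @ 33/2 + 1034.483ms (3/2)
8. 12413.793ms @ 18 + 1034.483ms (3/2)
9. 13448.276ms @ 39/2 + 1034.483ms (3/2)
10. 14482.759ms @ 21 + 1034.483ms (3/2)
11. 15517.241ms @ 45/2 + 1034.483ms (3/2)

note 7 onset = 33/2b = 11379.31ms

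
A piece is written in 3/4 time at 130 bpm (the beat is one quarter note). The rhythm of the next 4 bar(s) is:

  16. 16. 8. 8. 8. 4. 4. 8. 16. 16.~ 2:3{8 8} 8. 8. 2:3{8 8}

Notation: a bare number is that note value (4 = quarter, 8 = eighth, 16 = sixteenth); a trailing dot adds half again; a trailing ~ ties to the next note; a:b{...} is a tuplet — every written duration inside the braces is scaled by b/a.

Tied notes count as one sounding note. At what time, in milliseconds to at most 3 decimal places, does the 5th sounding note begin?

note 5 onset = 9/4b = 1038.462ms

1. 0.0ms @ 0 + 173.077ms (3/8)
2. 173.077ms @ 3/8 + 173.077ms (3/8)
3. 346.154ms @ 3/4 + 346.154ms (3/4)
4. 692.308ms @ 3/2 + 346.154ms (3/4)
5. 1038.462ms @ 9/4 + 346.154ms (3/4)
6. 1384.615ms @ 3 + 692.308ms (3/2)
7. 2076.923ms @ 9/2 + 692.308ms (3/2)
8. 2769.231ms @ 6 + 346.154ms (3/4)
9. 3115.385ms @ 27/4 + 173.077ms (3/8)
10. 3288.462ms @ 57/8 + 519.231ms (9/8)
11. 3807.692ms @ 33/4 + 346.154ms (3/4)
12. 4153.846ms @ 9 + 346.154ms (3/4)
13. 4500.0ms @ 39/4 + 346.154ms (3/4)
14. 4846.154ms @ 21/2 + 346.154ms (3/4)
15. 5192.308ms @ 45/4 + 346.154ms (3/4)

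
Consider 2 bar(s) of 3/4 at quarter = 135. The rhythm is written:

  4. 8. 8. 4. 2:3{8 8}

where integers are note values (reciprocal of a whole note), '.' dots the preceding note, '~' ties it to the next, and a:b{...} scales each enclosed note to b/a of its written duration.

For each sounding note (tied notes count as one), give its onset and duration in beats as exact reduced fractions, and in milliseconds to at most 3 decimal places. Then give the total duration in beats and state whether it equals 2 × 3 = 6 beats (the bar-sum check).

1) 0.0ms=0b +666.667ms=3/2b
2) 666.667ms=3/2b +333.333ms=3/4b
3) 1000.0ms=9/4b +333.333ms=3/4b
4) 1333.333ms=3b +666.667ms=3/2b
5) 2000.0ms=9/2b +333.333ms=3/4b
6) 2333.333ms=21/4b +333.333ms=3/4b
Σ=6b of 6 (135bpm 3/4) — PASS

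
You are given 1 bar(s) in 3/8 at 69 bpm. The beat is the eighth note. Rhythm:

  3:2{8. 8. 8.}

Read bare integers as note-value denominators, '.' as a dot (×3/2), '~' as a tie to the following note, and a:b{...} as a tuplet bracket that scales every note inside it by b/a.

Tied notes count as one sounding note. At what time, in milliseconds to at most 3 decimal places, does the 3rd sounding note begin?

note 3 onset = 2b = 1739.13ms

1. 0.0ms @ 0 + 869.565ms (1)
2. 869.565ms @ 1 + 869.565ms (1)
3. 1739.13ms @ 2 + 869.565ms (1)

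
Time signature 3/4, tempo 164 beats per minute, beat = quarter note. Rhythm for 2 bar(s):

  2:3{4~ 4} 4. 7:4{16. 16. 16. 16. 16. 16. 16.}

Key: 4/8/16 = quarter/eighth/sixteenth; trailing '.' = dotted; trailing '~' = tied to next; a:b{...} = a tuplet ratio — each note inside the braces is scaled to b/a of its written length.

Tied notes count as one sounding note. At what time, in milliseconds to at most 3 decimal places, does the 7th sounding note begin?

1. 0.0ms @ 0 + 1097.561ms (3)
2. 1097.561ms @ 3 + 548.78ms (3/2)
3. 1646.341ms @ 9/2 + 78.397ms (3/14)
4. 1724.739ms @ 33/7 + 78.397ms (3/14)
5. 1803.136ms @ 69/14 + 78.397ms (3/14)
6. 1881.533ms @ 36/7 + 78.397ms (3/14)
7. 1959.93ms @ 75/14 + 78.397ms (3/14)
8. 2038.328ms @ 39/7 + 78.397ms (3/14)
9. 2116.725ms @ 81/14 + 78.397ms (3/14)

note 7 onset = 75/14b = 1959.93ms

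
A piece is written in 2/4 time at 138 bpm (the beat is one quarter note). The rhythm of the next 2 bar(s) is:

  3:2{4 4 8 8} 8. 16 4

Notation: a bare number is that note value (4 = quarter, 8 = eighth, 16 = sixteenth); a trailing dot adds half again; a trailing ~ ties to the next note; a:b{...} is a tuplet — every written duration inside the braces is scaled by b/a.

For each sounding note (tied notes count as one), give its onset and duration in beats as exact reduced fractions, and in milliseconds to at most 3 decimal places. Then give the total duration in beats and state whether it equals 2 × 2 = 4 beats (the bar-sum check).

1) 0.0ms=0b +289.855ms=2/3b
2) 289.855ms=2/3b +289.855ms=2/3b
3) 579.71ms=4/3b +144.928ms=1/3b
4) 724.638ms=5/3b +144.928ms=1/3b
5) 869.565ms=2b +326.087ms=3/4b
6) 1195.652ms=11/4b +108.696ms=1/4b
7) 1304.348ms=3b +434.783ms=1b
Σ=4b of 4 (138bpm 2/4) — PASS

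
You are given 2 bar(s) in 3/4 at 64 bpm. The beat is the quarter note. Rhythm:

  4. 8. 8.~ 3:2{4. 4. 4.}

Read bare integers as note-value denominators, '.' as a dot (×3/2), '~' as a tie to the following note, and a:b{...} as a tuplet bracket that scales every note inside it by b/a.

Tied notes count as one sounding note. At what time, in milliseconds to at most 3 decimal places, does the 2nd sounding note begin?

note 2 onset = 3/2b = 1406.25ms

1. 0.0ms @ 0 + 1406.25ms (3/2)
2. 1406.25ms @ 3/2 + 703.125ms (3/4)
3. 2109.375ms @ 9/4 + 1640.625ms (7/4)
4. 3750.0ms @ 4 + 937.5ms (1)
5. 4687.5ms @ 5 + 937.5ms (1)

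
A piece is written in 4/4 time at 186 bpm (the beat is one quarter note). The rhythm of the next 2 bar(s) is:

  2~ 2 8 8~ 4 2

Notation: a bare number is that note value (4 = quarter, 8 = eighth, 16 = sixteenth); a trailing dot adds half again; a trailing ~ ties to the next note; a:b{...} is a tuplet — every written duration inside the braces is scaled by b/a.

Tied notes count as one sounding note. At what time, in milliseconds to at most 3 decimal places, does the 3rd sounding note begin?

note 3 onset = 9/2b = 1451.613ms

1. 0.0ms @ 0 + 1290.323ms (4)
2. 1290.323ms @ 4 + 161.29ms (1/2)
3. 1451.613ms @ 9/2 + 483.871ms (3/2)
4. 1935.484ms @ 6 + 645.161ms (2)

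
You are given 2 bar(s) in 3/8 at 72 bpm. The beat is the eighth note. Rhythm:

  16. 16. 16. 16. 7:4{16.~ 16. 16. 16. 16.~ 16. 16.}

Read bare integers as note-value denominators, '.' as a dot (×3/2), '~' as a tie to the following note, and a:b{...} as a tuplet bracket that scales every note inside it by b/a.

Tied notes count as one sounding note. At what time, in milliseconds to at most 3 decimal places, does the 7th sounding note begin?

1. 0.0ms @ 0 + 625.0ms (3/4)
2. 625.0ms @ 3/4 + 625.0ms (3/4)
3. 1250.0ms @ 3/2 + 625.0ms (3/4)
4. 1875.0ms @ 9/4 + 625.0ms (3/4)
5. 2500.0ms @ 3 + 714.286ms (6/7)
6. 3214.286ms @ 27/7 + 357.143ms (3/7)
7. 3571.429ms @ 30/7 + 357.143ms (3/7)
8. 3928.571ms @ 33/7 + 714.286ms (6/7)
9. 4642.857ms @ 39/7 + 357.143ms (3/7)

note 7 onset = 30/7b = 3571.429ms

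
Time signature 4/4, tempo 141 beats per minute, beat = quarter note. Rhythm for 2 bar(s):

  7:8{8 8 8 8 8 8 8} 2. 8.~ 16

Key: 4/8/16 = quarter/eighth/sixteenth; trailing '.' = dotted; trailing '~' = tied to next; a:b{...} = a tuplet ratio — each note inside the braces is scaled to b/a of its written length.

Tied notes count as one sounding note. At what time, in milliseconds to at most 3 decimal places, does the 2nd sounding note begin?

note 2 onset = 4/7b = 243.161ms

1. 0.0ms @ 0 + 243.161ms (4/7)
2. 243.161ms @ 4/7 + 243.161ms (4/7)
3. 486.322ms @ 8/7 + 243.161ms (4/7)
4. 729.483ms @ 12/7 + 243.161ms (4/7)
5. 972.644ms @ 16/7 + 243.161ms (4/7)
6. 1215.805ms @ 20/7 + 243.161ms (4/7)
7. 1458.967ms @ 24/7 + 243.161ms (4/7)
8. 1702.128ms @ 4 + 1276.596ms (3)
9. 2978.723ms @ 7 + 425.532ms (1)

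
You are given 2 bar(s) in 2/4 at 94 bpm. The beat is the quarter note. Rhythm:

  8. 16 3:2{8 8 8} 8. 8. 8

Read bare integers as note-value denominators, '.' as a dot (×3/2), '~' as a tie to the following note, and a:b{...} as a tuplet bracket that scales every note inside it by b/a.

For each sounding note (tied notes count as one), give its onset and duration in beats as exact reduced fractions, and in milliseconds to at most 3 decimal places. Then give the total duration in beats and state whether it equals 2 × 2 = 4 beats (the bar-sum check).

1) 0.0ms=0b +478.723ms=3/4b
2) 478.723ms=3/4b +159.574ms=1/4b
3) 638.298ms=1b +212.766ms=1/3b
4) 851.064ms=4/3b +212.766ms=1/3b
5) 1063.83ms=5/3b +212.766ms=1/3b
6) 1276.596ms=2b +478.723ms=3/4b
7) 1755.319ms=11/4b +478.723ms=3/4b
8) 2234.043ms=7/2b +319.149ms=1/2b
Σ=4b of 4 (94bpm 2/4) — PASS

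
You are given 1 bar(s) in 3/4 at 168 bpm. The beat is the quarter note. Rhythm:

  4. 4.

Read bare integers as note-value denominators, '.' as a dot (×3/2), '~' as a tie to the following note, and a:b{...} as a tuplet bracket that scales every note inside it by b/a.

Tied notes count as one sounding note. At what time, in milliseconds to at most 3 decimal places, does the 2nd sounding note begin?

1. 0.0ms @ 0 + 535.714ms (3/2)
2. 535.714ms @ 3/2 + 535.714ms (3/2)

note 2 onset = 3/2b = 535.714ms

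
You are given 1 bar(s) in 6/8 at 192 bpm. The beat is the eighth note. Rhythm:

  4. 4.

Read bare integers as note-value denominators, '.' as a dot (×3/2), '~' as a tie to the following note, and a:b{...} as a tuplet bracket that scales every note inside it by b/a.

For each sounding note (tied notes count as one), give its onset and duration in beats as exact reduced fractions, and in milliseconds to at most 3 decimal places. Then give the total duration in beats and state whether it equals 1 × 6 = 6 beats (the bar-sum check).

1) 0.0ms=0b +937.5ms=3b
2) 937.5ms=3b +937.5ms=3b
Σ=6b of 6 (192bpm 6/8) — PASS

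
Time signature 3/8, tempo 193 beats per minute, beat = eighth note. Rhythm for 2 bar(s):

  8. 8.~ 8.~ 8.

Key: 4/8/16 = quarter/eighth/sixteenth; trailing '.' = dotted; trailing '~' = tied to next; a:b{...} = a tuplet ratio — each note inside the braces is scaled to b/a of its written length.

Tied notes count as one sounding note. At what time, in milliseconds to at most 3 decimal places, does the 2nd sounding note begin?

note 2 onset = 3/2b = 466.321ms

1. 0.0ms @ 0 + 466.321ms (3/2)
2. 466.321ms @ 3/2 + 1398.964ms (9/2)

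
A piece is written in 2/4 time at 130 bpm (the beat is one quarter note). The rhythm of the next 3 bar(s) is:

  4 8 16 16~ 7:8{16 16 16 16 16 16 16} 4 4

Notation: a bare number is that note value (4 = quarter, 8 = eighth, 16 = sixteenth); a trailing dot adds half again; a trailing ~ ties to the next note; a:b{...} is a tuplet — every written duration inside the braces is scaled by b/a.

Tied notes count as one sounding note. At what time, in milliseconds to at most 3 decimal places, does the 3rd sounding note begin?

1. 0.0ms @ 0 + 461.538ms (1)
2. 461.538ms @ 1 + 230.769ms (1/2)
3. 692.308ms @ 3/2 + 115.385ms (1/4)
4. 807.692ms @ 7/4 + 247.253ms (15/28)
5. 1054.945ms @ 16/7 + 131.868ms (2/7)
6. 1186.813ms @ 18/7 + 131.868ms (2/7)
7. 1318.681ms @ 20/7 + 131.868ms (2/7)
8. 1450.549ms @ 22/7 + 131.868ms (2/7)
9. 1582.418ms @ 24/7 + 131.868ms (2/7)
10. 1714.286ms @ 26/7 + 131.868ms (2/7)
11. 1846.154ms @ 4 + 461.538ms (1)
12. 2307.692ms @ 5 + 461.538ms (1)

note 3 onset = 3/2b = 692.308ms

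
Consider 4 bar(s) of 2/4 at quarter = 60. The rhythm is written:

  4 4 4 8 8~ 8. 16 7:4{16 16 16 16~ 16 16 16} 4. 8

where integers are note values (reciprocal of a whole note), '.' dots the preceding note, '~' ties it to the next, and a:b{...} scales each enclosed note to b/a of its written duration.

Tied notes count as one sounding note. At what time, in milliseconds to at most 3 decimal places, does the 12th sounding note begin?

1. 0.0ms @ 0 + 1000.0ms (1)
2. 1000.0ms @ 1 + 1000.0ms (1)
3. 2000.0ms @ 2 + 1000.0ms (1)
4. 3000.0ms @ 3 + 500.0ms (1/2)
5. 3500.0ms @ 7/2 + 1250.0ms (5/4)
6. 4750.0ms @ 19/4 + 250.0ms (1/4)
7. 5000.0ms @ 5 + 142.857ms (1/7)
8. 5142.857ms @ 36/7 + 142.857ms (1/7)
9. 5285.714ms @ 37/7 + 142.857ms (1/7)
10. 5428.571ms @ 38/7 + 285.714ms (2/7)
11. 5714.286ms @ 40/7 + 142.857ms (1/7)
12. 5857.143ms @ 41/7 + 142.857ms (1/7)
13. 6000.0ms @ 6 + 1500.0ms (3/2)
14. 7500.0ms @ 15/2 + 500.0ms (1/2)

note 12 onset = 41/7b = 5857.143ms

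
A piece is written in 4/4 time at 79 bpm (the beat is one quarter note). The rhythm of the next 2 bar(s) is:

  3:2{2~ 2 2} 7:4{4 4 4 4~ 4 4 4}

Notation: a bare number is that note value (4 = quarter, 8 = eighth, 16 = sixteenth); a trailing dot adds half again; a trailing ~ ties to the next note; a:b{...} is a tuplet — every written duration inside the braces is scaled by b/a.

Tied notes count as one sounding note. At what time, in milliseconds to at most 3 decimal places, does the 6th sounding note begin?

1. 0.0ms @ 0 + 2025.316ms (8/3)
2. 2025.316ms @ 8/3 + 1012.658ms (4/3)
3. 3037.975ms @ 4 + 433.996ms (4/7)
4. 3471.971ms @ 32/7 + 433.996ms (4/7)
5. 3905.967ms @ 36/7 + 433.996ms (4/7)
6. 4339.964ms @ 40/7 + 867.993ms (8/7)
7. 5207.957ms @ 48/7 + 433.996ms (4/7)
8. 5641.953ms @ 52/7 + 433.996ms (4/7)

note 6 onset = 40/7b = 4339.964ms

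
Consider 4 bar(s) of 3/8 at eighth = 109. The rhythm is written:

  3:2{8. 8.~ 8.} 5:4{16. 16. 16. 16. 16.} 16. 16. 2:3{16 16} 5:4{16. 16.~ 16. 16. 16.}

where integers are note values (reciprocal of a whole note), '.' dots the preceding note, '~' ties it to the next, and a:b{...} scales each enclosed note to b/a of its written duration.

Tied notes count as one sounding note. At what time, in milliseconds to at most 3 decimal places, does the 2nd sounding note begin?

note 2 onset = 1b = 550.459ms

1. 0.0ms @ 0 + 550.459ms (1)
2. 550.459ms @ 1 + 1100.917ms (2)
3. 1651.376ms @ 3 + 330.275ms (3/5)
4. 1981.651ms @ 18/5 + 330.275ms (3/5)
5. 2311.927ms @ 21/5 + 330.275ms (3/5)
6. 2642.202ms @ 24/5 + 330.275ms (3/5)
7. 2972.477ms @ 27/5 + 330.275ms (3/5)
8. 3302.752ms @ 6 + 412.844ms (3/4)
9. 3715.596ms @ 27/4 + 412.844ms (3/4)
10. 4128.44ms @ 15/2 + 412.844ms (3/4)
11. 4541.284ms @ 33/4 + 412.844ms (3/4)
12. 4954.128ms @ 9 + 330.275ms (3/5)
13. 5284.404ms @ 48/5 + 660.55ms (6/5)
14. 5944.954ms @ 54/5 + 330.275ms (3/5)
15. 6275.229ms @ 57/5 + 330.275ms (3/5)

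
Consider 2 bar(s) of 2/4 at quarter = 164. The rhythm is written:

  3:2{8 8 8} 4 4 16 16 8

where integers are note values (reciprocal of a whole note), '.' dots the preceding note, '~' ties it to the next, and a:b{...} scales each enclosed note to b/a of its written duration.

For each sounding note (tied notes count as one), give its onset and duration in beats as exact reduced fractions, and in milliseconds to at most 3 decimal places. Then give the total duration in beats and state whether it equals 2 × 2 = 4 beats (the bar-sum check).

1) 0.0ms=0b +121.951ms=1/3b
2) 121.951ms=1/3b +121.951ms=1/3b
3) 243.902ms=2/3b +121.951ms=1/3b
4) 365.854ms=1b +365.854ms=1b
5) 731.707ms=2b +365.854ms=1b
6) 1097.561ms=3b +91.463ms=1/4b
7) 1189.024ms=13/4b +91.463ms=1/4b
8) 1280.488ms=7/2b +182.927ms=1/2b
Σ=4b of 4 (164bpm 2/4) — PASS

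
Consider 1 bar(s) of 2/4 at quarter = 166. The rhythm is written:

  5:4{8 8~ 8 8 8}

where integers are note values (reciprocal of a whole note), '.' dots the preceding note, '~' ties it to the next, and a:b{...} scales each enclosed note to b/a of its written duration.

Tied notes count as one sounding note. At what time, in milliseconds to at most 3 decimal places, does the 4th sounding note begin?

note 4 onset = 8/5b = 578.313ms

1. 0.0ms @ 0 + 144.578ms (2/5)
2. 144.578ms @ 2/5 + 289.157ms (4/5)
3. 433.735ms @ 6/5 + 144.578ms (2/5)
4. 578.313ms @ 8/5 + 144.578ms (2/5)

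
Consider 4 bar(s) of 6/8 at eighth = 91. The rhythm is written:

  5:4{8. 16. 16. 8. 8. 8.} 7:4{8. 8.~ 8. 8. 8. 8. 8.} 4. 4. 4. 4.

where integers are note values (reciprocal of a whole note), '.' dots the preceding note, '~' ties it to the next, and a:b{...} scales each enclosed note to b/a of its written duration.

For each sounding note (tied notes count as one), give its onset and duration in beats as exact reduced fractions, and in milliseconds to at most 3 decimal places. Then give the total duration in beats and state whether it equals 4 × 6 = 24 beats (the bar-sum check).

1) 0.0ms=0b +791.209ms=6/5b
2) 791.209ms=6/5b +395.604ms=3/5b
3) 1186.813ms=9/5b +395.604ms=3/5b
4) 1582.418ms=12/5b +791.209ms=6/5b
5) 2373.626ms=18/5b +791.209ms=6/5b
6) 3164.835ms=24/5b +791.209ms=6/5b
7) 3956.044ms=6b +565.149ms=6/7b
8) 4521.193ms=48/7b +1130.298ms=12/7b
9) 5651.491ms=60/7b +565.149ms=6/7b
10) 6216.641ms=66/7b +565.149ms=6/7b
11) 6781.79ms=72/7b +565.149ms=6/7b
12) 7346.939ms=78/7b +565.149ms=6/7b
13) 7912.088ms=12b +1978.022ms=3b
14) 9890.11ms=15b +1978.022ms=3b
15) 11868.132ms=18b +1978.022ms=3b
16) 13846.154ms=21b +1978.022ms=3b
Σ=24b of 24 (91bpm 6/8) — PASS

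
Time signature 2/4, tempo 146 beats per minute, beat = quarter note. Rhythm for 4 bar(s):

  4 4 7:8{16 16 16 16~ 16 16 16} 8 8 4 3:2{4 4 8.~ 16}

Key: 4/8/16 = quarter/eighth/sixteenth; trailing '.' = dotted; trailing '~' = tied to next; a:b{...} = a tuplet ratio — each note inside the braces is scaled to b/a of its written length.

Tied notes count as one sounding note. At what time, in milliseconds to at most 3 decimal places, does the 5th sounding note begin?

1. 0.0ms @ 0 + 410.959ms (1)
2. 410.959ms @ 1 + 410.959ms (1)
3. 821.918ms @ 2 + 117.417ms (2/7)
4. 939.335ms @ 16/7 + 117.417ms (2/7)
5. 1056.751ms @ 18/7 + 117.417ms (2/7)
6. 1174.168ms @ 20/7 + 234.834ms (4/7)
7. 1409.002ms @ 24/7 + 117.417ms (2/7)
8. 1526.419ms @ 26/7 + 117.417ms (2/7)
9. 1643.836ms @ 4 + 205.479ms (1/2)
10. 1849.315ms @ 9/2 + 205.479ms (1/2)
11. 2054.795ms @ 5 + 410.959ms (1)
12. 2465.753ms @ 6 + 273.973ms (2/3)
13. 2739.726ms @ 20/3 + 273.973ms (2/3)
14. 3013.699ms @ 22/3 + 273.973ms (2/3)

note 5 onset = 18/7b = 1056.751ms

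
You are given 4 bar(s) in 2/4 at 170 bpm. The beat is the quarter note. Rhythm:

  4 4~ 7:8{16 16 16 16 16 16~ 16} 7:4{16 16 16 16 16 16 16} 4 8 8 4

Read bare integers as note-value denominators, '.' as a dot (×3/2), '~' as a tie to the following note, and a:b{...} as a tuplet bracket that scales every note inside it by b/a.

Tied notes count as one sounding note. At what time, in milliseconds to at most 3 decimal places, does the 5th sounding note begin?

1. 0.0ms @ 0 + 352.941ms (1)
2. 352.941ms @ 1 + 453.782ms (9/7)
3. 806.723ms @ 16/7 + 100.84ms (2/7)
4. 907.563ms @ 18/7 + 100.84ms (2/7)
5. 1008.403ms @ 20/7 + 100.84ms (2/7)
6. 1109.244ms @ 22/7 + 100.84ms (2/7)
7. 1210.084ms @ 24/7 + 201.681ms (4/7)
8. 1411.765ms @ 4 + 50.42ms (1/7)
9. 1462.185ms @ 29/7 + 50.42ms (1/7)
10. 1512.605ms @ 30/7 + 50.42ms (1/7)
11. 1563.025ms @ 31/7 + 50.42ms (1/7)
12. 1613.445ms @ 32/7 + 50.42ms (1/7)
13. 1663.866ms @ 33/7 + 50.42ms (1/7)
14. 1714.286ms @ 34/7 + 50.42ms (1/7)
15. 1764.706ms @ 5 + 352.941ms (1)
16. 2117.647ms @ 6 + 176.471ms (1/2)
17. 2294.118ms @ 13/2 + 176.471ms (1/2)
18. 2470.588ms @ 7 + 352.941ms (1)

note 5 onset = 20/7b = 1008.403ms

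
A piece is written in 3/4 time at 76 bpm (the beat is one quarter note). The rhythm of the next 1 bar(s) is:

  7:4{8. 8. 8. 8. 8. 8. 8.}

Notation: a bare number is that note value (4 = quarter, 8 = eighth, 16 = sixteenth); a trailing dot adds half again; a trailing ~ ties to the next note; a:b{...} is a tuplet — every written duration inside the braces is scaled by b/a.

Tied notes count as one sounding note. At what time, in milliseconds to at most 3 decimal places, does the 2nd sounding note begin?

note 2 onset = 3/7b = 338.346ms

1. 0.0ms @ 0 + 338.346ms (3/7)
2. 338.346ms @ 3/7 + 338.346ms (3/7)
3. 676.692ms @ 6/7 + 338.346ms (3/7)
4. 1015.038ms @ 9/7 + 338.346ms (3/7)
5. 1353.383ms @ 12/7 + 338.346ms (3/7)
6. 1691.729ms @ 15/7 + 338.346ms (3/7)
7. 2030.075ms @ 18/7 + 338.346ms (3/7)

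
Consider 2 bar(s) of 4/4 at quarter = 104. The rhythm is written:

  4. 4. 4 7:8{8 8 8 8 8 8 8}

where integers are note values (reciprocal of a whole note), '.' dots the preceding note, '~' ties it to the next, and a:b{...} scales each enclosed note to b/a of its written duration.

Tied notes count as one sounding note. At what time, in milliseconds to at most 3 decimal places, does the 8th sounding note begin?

1. 0.0ms @ 0 + 865.385ms (3/2)
2. 865.385ms @ 3/2 + 865.385ms (3/2)
3. 1730.769ms @ 3 + 576.923ms (1)
4. 2307.692ms @ 4 + 329.67ms (4/7)
5. 2637.363ms @ 32/7 + 329.67ms (4/7)
6. 2967.033ms @ 36/7 + 329.67ms (4/7)
7. 3296.703ms @ 40/7 + 329.67ms (4/7)
8. 3626.374ms @ 44/7 + 329.67ms (4/7)
9. 3956.044ms @ 48/7 + 329.67ms (4/7)
10. 4285.714ms @ 52/7 + 329.67ms (4/7)

note 8 onset = 44/7b = 3626.374ms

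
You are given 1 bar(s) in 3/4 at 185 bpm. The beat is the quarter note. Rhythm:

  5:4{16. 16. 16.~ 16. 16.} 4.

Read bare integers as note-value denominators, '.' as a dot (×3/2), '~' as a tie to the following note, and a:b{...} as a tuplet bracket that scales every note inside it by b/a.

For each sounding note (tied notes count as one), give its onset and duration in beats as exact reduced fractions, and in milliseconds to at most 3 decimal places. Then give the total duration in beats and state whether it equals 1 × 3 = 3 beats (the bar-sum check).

1) 0.0ms=0b +97.297ms=3/10b
2) 97.297ms=3/10b +97.297ms=3/10b
3) 194.595ms=3/5b +194.595ms=3/5b
4) 389.189ms=6/5b +97.297ms=3/10b
5) 486.486ms=3/2b +486.486ms=3/2b
Σ=3b of 3 (185bpm 3/4) — PASS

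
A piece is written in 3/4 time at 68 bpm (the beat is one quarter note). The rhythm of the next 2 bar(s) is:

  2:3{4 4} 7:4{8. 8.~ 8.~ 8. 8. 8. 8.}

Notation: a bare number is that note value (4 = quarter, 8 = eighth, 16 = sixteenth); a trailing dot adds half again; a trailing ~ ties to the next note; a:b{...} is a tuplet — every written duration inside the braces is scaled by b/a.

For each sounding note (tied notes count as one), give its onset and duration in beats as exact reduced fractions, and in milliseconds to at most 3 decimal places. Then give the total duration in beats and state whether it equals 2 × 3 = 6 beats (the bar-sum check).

1) 0.0ms=0b +1323.529ms=3/2b
2) 1323.529ms=3/2b +1323.529ms=3/2b
3) 2647.059ms=3b +378.151ms=3/7b
4) 3025.21ms=24/7b +1134.454ms=9/7b
5) 4159.664ms=33/7b +378.151ms=3/7b
6) 4537.815ms=36/7b +378.151ms=3/7b
7) 4915.966ms=39/7b +378.151ms=3/7b
Σ=6b of 6 (68bpm 3/4) — PASS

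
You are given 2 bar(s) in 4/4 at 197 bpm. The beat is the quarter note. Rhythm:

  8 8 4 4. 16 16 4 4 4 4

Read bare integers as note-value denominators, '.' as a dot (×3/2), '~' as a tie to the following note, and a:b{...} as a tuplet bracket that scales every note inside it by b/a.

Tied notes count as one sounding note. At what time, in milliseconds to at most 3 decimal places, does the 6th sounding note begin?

1. 0.0ms @ 0 + 152.284ms (1/2)
2. 152.284ms @ 1/2 + 152.284ms (1/2)
3. 304.569ms @ 1 + 304.569ms (1)
4. 609.137ms @ 2 + 456.853ms (3/2)
5. 1065.99ms @ 7/2 + 76.142ms (1/4)
6. 1142.132ms @ 15/4 + 76.142ms (1/4)
7. 1218.274ms @ 4 + 304.569ms (1)
8. 1522.843ms @ 5 + 304.569ms (1)
9. 1827.411ms @ 6 + 304.569ms (1)
10. 2131.98ms @ 7 + 304.569ms (1)

note 6 onset = 15/4b = 1142.132ms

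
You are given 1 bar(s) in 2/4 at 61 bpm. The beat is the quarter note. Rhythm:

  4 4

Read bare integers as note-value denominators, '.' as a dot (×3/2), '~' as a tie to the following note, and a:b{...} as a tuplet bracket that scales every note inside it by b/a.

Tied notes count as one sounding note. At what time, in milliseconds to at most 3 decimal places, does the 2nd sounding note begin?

note 2 onset = 1b = 983.607ms

1. 0.0ms @ 0 + 983.607ms (1)
2. 983.607ms @ 1 + 983.607ms (1)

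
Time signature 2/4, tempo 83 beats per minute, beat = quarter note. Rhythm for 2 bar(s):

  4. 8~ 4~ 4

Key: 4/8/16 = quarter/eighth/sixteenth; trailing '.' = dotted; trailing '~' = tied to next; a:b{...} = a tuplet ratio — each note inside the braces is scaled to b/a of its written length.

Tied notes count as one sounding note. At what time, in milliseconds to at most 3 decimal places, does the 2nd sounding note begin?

note 2 onset = 3/2b = 1084.337ms

1. 0.0ms @ 0 + 1084.337ms (3/2)
2. 1084.337ms @ 3/2 + 1807.229ms (5/2)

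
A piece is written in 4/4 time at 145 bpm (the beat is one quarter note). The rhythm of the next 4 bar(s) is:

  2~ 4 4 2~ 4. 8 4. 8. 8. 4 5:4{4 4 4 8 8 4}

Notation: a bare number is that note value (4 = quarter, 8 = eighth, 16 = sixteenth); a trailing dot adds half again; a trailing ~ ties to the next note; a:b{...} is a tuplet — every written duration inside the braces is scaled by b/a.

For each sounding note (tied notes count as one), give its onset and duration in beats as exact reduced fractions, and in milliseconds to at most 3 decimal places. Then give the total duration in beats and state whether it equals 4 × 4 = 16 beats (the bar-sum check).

1) 0.0ms=0b +1241.379ms=3b
2) 1241.379ms=3b +413.793ms=1b
3) 1655.172ms=4b +1448.276ms=7/2b
4) 3103.448ms=15/2b +206.897ms=1/2b
5) 3310.345ms=8b +620.69ms=3/2b
6) 3931.034ms=19/2b +310.345ms=3/4b
7) 4241.379ms=41/4b +310.345ms=3/4b
8) 4551.724ms=11b +413.793ms=1b
9) 4965.517ms=12b +331.034ms=4/5b
10) 5296.552ms=64/5b +331.034ms=4/5b
11) 5627.586ms=68/5b +331.034ms=4/5b
12) 5958.621ms=72/5b +165.517ms=2/5b
13) 6124.138ms=74/5b +165.517ms=2/5b
14) 6289.655ms=76/5b +331.034ms=4/5b
Σ=16b of 16 (145bpm 4/4) — PASS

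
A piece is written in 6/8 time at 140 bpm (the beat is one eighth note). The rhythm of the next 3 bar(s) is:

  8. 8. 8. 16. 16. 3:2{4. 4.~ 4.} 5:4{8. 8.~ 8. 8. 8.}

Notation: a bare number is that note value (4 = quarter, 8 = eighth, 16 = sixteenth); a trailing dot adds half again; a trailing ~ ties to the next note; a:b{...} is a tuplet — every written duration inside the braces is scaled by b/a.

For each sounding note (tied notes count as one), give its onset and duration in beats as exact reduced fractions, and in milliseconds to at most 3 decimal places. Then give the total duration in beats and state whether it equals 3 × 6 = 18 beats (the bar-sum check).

1) 0.0ms=0b +642.857ms=3/2b
2) 642.857ms=3/2b +642.857ms=3/2b
3) 1285.714ms=3b +642.857ms=3/2b
4) 1928.571ms=9/2b +321.429ms=3/4b
5) 2250.0ms=21/4b +321.429ms=3/4b
6) 2571.429ms=6b +857.143ms=2b
7) 3428.571ms=8b +1714.286ms=4b
8) 5142.857ms=12b +514.286ms=6/5b
9) 5657.143ms=66/5b +1028.571ms=12/5b
10) 6685.714ms=78/5b +514.286ms=6/5b
11) 7200.0ms=84/5b +514.286ms=6/5b
Σ=18b of 18 (140bpm 6/8) — PASS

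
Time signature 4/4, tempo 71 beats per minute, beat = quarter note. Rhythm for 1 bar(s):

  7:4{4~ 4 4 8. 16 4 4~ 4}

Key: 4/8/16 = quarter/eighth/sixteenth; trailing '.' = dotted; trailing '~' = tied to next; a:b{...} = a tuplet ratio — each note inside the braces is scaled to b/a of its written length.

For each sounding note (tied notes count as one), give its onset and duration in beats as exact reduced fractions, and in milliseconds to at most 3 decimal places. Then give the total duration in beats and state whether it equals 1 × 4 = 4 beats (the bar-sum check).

1) 0.0ms=0b +965.795ms=8/7b
2) 965.795ms=8/7b +482.897ms=4/7b
3) 1448.692ms=12/7b +362.173ms=3/7b
4) 1810.865ms=15/7b +120.724ms=1/7b
5) 1931.59ms=16/7b +482.897ms=4/7b
6) 2414.487ms=20/7b +965.795ms=8/7b
Σ=4b of 4 (71bpm 4/4) — PASS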